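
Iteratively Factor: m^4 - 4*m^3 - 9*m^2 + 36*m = (m - 4)*(m^3 - 9*m) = m*(m - 4)*(m^2 - 9) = m*(m - 4)*(m + 3)*(m - 3)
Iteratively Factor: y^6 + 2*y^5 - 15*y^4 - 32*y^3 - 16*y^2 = (y - 4)*(y^5 + 6*y^4 + 9*y^3 + 4*y^2) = (y - 4)*(y + 4)*(y^4 + 2*y^3 + y^2) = (y - 4)*(y + 1)*(y + 4)*(y^3 + y^2) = (y - 4)*(y + 1)^2*(y + 4)*(y^2) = y*(y - 4)*(y + 1)^2*(y + 4)*(y)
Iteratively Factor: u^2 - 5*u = (u - 5)*(u)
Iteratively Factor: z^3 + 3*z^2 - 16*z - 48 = (z - 4)*(z^2 + 7*z + 12) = (z - 4)*(z + 4)*(z + 3)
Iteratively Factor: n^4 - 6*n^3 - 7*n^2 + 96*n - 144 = (n - 4)*(n^3 - 2*n^2 - 15*n + 36) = (n - 4)*(n + 4)*(n^2 - 6*n + 9) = (n - 4)*(n - 3)*(n + 4)*(n - 3)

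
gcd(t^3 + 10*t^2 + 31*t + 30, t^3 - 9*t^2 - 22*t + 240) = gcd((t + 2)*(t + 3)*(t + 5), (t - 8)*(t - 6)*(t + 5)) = t + 5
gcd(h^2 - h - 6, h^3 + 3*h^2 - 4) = h + 2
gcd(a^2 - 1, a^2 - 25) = 1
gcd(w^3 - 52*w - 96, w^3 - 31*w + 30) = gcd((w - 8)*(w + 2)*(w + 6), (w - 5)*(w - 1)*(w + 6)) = w + 6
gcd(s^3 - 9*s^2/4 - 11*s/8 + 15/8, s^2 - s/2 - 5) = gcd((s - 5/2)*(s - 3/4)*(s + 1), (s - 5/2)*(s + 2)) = s - 5/2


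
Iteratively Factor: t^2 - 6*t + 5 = (t - 1)*(t - 5)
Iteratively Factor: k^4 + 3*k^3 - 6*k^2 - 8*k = (k - 2)*(k^3 + 5*k^2 + 4*k) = (k - 2)*(k + 1)*(k^2 + 4*k) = k*(k - 2)*(k + 1)*(k + 4)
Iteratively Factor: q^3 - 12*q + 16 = (q - 2)*(q^2 + 2*q - 8) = (q - 2)*(q + 4)*(q - 2)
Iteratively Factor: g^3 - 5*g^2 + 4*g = (g - 1)*(g^2 - 4*g) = (g - 4)*(g - 1)*(g)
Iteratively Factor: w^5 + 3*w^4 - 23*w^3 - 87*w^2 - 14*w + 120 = (w - 5)*(w^4 + 8*w^3 + 17*w^2 - 2*w - 24) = (w - 5)*(w + 4)*(w^3 + 4*w^2 + w - 6) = (w - 5)*(w + 2)*(w + 4)*(w^2 + 2*w - 3) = (w - 5)*(w + 2)*(w + 3)*(w + 4)*(w - 1)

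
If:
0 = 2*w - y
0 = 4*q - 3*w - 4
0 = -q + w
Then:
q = 4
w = 4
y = 8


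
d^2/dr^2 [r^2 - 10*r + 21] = 2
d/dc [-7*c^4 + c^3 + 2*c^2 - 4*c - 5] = -28*c^3 + 3*c^2 + 4*c - 4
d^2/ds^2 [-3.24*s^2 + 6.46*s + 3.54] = -6.48000000000000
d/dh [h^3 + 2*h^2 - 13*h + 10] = 3*h^2 + 4*h - 13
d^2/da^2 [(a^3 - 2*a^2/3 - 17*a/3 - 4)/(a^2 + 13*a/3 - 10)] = 36*(39*a^3 - 243*a^2 + 117*a - 641)/(27*a^6 + 351*a^5 + 711*a^4 - 4823*a^3 - 7110*a^2 + 35100*a - 27000)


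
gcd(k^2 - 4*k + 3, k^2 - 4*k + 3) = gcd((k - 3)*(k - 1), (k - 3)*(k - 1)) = k^2 - 4*k + 3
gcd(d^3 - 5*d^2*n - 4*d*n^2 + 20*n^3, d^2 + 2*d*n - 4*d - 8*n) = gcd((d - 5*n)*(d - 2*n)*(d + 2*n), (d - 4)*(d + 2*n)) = d + 2*n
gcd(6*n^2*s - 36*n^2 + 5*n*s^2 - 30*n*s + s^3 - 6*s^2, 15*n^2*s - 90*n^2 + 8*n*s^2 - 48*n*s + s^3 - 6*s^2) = 3*n*s - 18*n + s^2 - 6*s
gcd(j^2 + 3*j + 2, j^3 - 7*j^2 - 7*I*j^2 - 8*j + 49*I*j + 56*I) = j + 1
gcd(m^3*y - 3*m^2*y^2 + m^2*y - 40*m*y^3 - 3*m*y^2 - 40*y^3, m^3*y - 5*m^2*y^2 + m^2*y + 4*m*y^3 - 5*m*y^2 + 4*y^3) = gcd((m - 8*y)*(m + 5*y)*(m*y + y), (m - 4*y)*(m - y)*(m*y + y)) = m*y + y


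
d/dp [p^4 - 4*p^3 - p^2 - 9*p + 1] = 4*p^3 - 12*p^2 - 2*p - 9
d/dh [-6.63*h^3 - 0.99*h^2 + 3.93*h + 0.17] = -19.89*h^2 - 1.98*h + 3.93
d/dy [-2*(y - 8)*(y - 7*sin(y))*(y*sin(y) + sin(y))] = 2*(8 - y)*(y - 7*sin(y))*(y*cos(y) + sqrt(2)*sin(y + pi/4)) + 2*(y - 8)*(y + 1)*(7*cos(y) - 1)*sin(y) - 2*(y + 1)*(y - 7*sin(y))*sin(y)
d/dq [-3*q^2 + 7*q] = 7 - 6*q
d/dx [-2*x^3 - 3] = -6*x^2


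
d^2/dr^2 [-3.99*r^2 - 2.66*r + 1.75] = -7.98000000000000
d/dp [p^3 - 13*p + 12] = 3*p^2 - 13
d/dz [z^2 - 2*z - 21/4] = 2*z - 2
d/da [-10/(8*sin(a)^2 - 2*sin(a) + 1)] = 20*(8*sin(a) - 1)*cos(a)/(8*sin(a)^2 - 2*sin(a) + 1)^2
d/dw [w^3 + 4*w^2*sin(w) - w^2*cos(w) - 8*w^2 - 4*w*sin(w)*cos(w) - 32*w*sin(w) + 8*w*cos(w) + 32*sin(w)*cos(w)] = w^2*sin(w) + 4*w^2*cos(w) + 3*w^2 - 34*w*cos(w) - 4*w*cos(2*w) - 16*w - 32*sin(w) - 2*sin(2*w) + 8*cos(w) + 32*cos(2*w)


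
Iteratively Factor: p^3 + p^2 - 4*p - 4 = (p - 2)*(p^2 + 3*p + 2) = (p - 2)*(p + 2)*(p + 1)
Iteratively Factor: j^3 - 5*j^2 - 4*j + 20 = (j + 2)*(j^2 - 7*j + 10) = (j - 5)*(j + 2)*(j - 2)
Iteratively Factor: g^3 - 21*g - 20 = (g - 5)*(g^2 + 5*g + 4) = (g - 5)*(g + 4)*(g + 1)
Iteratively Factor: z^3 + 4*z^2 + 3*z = (z)*(z^2 + 4*z + 3) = z*(z + 1)*(z + 3)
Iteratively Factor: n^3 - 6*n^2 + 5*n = (n - 1)*(n^2 - 5*n) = (n - 5)*(n - 1)*(n)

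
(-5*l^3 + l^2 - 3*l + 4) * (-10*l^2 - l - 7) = 50*l^5 - 5*l^4 + 64*l^3 - 44*l^2 + 17*l - 28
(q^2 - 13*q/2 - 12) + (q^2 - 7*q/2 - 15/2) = 2*q^2 - 10*q - 39/2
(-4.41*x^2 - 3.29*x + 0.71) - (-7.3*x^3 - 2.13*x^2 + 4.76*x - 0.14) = 7.3*x^3 - 2.28*x^2 - 8.05*x + 0.85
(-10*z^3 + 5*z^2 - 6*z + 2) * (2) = -20*z^3 + 10*z^2 - 12*z + 4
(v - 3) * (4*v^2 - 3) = 4*v^3 - 12*v^2 - 3*v + 9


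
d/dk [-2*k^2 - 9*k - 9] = -4*k - 9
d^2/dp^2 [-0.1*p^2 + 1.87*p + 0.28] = -0.200000000000000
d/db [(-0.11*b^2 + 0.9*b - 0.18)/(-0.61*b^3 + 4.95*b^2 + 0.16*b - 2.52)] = (-0.0671*b^4 + 1.098*b^3 - 4.802*b^2 + 2.3364*b - 2.2392)/(0.3721*b^6 - 6.039*b^5 + 24.3073*b^4 + 4.6584*b^3 - 24.9224*b^2 - 0.8064*b + 6.3504)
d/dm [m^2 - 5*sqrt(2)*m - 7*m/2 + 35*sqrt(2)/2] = 2*m - 5*sqrt(2) - 7/2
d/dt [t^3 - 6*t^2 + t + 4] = 3*t^2 - 12*t + 1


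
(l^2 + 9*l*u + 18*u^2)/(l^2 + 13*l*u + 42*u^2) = (l + 3*u)/(l + 7*u)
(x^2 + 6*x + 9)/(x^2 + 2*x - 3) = (x + 3)/(x - 1)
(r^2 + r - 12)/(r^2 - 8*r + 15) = (r + 4)/(r - 5)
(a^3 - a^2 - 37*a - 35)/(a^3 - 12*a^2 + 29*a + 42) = (a + 5)/(a - 6)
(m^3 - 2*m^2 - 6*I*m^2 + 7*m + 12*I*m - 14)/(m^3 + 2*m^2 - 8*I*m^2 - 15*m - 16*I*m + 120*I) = (m^3 + m^2*(-2 - 6*I) + m*(7 + 12*I) - 14)/(m^3 + m^2*(2 - 8*I) + m*(-15 - 16*I) + 120*I)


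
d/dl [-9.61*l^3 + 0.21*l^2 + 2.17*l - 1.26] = -28.83*l^2 + 0.42*l + 2.17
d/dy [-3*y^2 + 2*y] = 2 - 6*y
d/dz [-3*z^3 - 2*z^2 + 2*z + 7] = -9*z^2 - 4*z + 2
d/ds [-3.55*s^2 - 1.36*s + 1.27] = -7.1*s - 1.36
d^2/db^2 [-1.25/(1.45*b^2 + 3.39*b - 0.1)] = (5.25625*b^2 + 12.28875*b - 1.25*(2.9*b + 3.39)*(5.8*b + 6.78) - 0.3625)/(1.45*b^2 + 3.39*b - 0.1)^3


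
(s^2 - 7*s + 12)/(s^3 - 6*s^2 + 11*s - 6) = (s - 4)/(s^2 - 3*s + 2)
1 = 1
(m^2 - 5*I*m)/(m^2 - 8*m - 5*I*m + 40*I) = m/(m - 8)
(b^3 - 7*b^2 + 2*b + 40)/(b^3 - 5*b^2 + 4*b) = (b^2 - 3*b - 10)/(b*(b - 1))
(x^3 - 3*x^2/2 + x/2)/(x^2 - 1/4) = 2*x*(x - 1)/(2*x + 1)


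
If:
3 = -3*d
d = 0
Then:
No Solution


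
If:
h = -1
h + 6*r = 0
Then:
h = -1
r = 1/6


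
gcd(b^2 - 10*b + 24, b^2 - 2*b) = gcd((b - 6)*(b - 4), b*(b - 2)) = 1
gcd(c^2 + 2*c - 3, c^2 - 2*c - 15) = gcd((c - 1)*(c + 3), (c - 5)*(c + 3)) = c + 3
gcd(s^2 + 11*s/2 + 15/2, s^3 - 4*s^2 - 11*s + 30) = s + 3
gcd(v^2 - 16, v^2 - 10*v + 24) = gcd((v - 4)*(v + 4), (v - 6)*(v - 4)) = v - 4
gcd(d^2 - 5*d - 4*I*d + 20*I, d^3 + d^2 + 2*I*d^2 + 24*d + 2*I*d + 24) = d - 4*I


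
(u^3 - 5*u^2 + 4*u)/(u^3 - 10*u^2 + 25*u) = (u^2 - 5*u + 4)/(u^2 - 10*u + 25)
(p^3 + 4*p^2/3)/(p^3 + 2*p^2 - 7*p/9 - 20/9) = 3*p^2/(3*p^2 + 2*p - 5)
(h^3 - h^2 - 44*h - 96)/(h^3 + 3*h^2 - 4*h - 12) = (h^2 - 4*h - 32)/(h^2 - 4)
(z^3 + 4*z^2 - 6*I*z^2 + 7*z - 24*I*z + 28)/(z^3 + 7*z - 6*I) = (z^3 + z^2*(4 - 6*I) + z*(7 - 24*I) + 28)/(z^3 + 7*z - 6*I)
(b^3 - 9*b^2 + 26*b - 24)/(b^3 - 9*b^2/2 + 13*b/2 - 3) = 2*(b^2 - 7*b + 12)/(2*b^2 - 5*b + 3)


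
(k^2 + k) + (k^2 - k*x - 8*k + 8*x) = 2*k^2 - k*x - 7*k + 8*x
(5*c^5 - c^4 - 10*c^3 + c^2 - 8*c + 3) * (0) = 0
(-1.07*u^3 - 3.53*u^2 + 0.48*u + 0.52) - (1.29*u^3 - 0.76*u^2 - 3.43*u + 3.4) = -2.36*u^3 - 2.77*u^2 + 3.91*u - 2.88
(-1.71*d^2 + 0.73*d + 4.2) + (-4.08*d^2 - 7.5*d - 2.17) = -5.79*d^2 - 6.77*d + 2.03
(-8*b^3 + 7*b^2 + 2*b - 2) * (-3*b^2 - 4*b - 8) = 24*b^5 + 11*b^4 + 30*b^3 - 58*b^2 - 8*b + 16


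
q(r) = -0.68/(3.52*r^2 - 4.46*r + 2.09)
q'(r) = -0.68*(4.46 - 7.04*r)/(3.52*r^2 - 4.46*r + 2.09)^2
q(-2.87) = -0.02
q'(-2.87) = -0.01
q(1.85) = -0.12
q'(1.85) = 0.17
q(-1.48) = -0.04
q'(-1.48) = -0.04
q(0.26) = -0.58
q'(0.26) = -1.31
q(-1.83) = -0.03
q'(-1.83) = -0.02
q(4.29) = -0.01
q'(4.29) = 0.01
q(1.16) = -0.41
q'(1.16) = 0.92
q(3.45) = -0.02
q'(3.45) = 0.02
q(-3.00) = -0.01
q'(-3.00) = -0.01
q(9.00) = -0.00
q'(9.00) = 0.00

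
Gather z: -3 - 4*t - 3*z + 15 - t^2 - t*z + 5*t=-t^2 + t + z*(-t - 3) + 12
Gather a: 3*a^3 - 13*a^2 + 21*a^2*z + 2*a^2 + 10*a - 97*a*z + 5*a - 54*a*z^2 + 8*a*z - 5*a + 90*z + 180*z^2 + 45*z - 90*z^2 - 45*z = 3*a^3 + a^2*(21*z - 11) + a*(-54*z^2 - 89*z + 10) + 90*z^2 + 90*z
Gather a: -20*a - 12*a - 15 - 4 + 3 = -32*a - 16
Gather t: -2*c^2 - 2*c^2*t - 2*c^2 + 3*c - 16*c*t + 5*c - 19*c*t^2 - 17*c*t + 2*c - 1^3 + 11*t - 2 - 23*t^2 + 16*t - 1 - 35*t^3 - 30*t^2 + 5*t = -4*c^2 + 10*c - 35*t^3 + t^2*(-19*c - 53) + t*(-2*c^2 - 33*c + 32) - 4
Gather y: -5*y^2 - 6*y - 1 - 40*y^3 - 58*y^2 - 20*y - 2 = -40*y^3 - 63*y^2 - 26*y - 3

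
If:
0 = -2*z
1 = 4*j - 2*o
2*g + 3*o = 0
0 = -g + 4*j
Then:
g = 3/7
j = 3/28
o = -2/7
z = 0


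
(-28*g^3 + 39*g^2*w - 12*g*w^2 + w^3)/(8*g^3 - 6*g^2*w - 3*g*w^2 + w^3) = (-7*g + w)/(2*g + w)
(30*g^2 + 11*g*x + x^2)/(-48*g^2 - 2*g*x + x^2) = (5*g + x)/(-8*g + x)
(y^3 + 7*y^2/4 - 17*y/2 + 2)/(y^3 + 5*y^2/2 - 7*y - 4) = (4*y - 1)/(2*(2*y + 1))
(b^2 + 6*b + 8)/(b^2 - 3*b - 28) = (b + 2)/(b - 7)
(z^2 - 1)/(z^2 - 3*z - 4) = (z - 1)/(z - 4)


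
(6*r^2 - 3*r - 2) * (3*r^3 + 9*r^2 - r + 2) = 18*r^5 + 45*r^4 - 39*r^3 - 3*r^2 - 4*r - 4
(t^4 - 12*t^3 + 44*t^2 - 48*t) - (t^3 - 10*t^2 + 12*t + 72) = t^4 - 13*t^3 + 54*t^2 - 60*t - 72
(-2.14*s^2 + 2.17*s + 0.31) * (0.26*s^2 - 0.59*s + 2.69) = -0.5564*s^4 + 1.8268*s^3 - 6.9563*s^2 + 5.6544*s + 0.8339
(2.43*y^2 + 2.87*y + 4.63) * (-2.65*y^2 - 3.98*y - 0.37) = -6.4395*y^4 - 17.2769*y^3 - 24.5912*y^2 - 19.4893*y - 1.7131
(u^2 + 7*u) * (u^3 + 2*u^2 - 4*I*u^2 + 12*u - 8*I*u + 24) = u^5 + 9*u^4 - 4*I*u^4 + 26*u^3 - 36*I*u^3 + 108*u^2 - 56*I*u^2 + 168*u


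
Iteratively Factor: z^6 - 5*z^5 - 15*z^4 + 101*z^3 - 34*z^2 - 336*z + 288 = (z + 2)*(z^5 - 7*z^4 - z^3 + 103*z^2 - 240*z + 144) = (z - 1)*(z + 2)*(z^4 - 6*z^3 - 7*z^2 + 96*z - 144) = (z - 3)*(z - 1)*(z + 2)*(z^3 - 3*z^2 - 16*z + 48) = (z - 3)*(z - 1)*(z + 2)*(z + 4)*(z^2 - 7*z + 12) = (z - 3)^2*(z - 1)*(z + 2)*(z + 4)*(z - 4)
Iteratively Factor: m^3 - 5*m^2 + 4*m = (m - 4)*(m^2 - m) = (m - 4)*(m - 1)*(m)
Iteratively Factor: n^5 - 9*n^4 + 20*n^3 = (n)*(n^4 - 9*n^3 + 20*n^2) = n*(n - 4)*(n^3 - 5*n^2) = n*(n - 5)*(n - 4)*(n^2) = n^2*(n - 5)*(n - 4)*(n)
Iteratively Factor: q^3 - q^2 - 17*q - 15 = (q + 3)*(q^2 - 4*q - 5) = (q - 5)*(q + 3)*(q + 1)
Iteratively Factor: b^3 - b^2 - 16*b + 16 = (b - 4)*(b^2 + 3*b - 4) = (b - 4)*(b + 4)*(b - 1)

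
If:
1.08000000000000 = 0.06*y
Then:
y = 18.00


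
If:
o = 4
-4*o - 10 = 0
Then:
No Solution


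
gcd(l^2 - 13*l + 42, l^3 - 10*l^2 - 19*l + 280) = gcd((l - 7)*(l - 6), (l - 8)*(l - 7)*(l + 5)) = l - 7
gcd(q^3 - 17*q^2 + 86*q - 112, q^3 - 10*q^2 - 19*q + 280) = q^2 - 15*q + 56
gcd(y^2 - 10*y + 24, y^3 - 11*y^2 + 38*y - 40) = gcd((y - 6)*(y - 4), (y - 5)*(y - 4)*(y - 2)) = y - 4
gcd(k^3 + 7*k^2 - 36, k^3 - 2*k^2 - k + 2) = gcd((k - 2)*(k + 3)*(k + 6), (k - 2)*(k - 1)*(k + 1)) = k - 2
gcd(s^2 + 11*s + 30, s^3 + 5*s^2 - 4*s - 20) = s + 5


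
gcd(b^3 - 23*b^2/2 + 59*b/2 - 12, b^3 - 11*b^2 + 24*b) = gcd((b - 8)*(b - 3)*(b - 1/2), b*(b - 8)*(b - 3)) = b^2 - 11*b + 24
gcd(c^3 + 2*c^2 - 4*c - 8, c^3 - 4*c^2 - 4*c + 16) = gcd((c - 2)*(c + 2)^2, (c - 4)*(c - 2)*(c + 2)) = c^2 - 4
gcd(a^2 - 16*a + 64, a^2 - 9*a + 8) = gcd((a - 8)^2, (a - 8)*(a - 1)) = a - 8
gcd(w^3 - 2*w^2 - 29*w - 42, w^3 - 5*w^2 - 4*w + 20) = w + 2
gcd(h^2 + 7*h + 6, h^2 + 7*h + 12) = 1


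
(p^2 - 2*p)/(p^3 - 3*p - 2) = p/(p^2 + 2*p + 1)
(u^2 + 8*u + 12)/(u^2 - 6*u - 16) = (u + 6)/(u - 8)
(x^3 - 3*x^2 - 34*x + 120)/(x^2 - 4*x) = x + 1 - 30/x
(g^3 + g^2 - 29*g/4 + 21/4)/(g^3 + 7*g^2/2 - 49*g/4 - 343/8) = 2*(2*g^2 - 5*g + 3)/(4*g^2 - 49)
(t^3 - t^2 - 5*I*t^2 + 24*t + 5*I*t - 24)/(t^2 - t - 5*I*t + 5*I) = (t^2 - 5*I*t + 24)/(t - 5*I)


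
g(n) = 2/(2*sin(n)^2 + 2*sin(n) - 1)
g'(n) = 2*(-4*sin(n)*cos(n) - 2*cos(n))/(2*sin(n)^2 + 2*sin(n) - 1)^2 = -(4*sin(2*n) + 4*cos(n))/(2*sin(n) - cos(2*n))^2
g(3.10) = -2.19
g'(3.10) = 5.19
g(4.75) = -2.00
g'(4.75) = 0.15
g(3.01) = -2.84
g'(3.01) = 10.13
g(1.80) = 0.70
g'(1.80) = 0.33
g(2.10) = 0.90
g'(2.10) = 1.12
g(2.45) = 1.84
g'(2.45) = 5.91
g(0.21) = -4.03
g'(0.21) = -22.52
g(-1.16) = -1.74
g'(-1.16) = 1.00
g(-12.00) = 3.08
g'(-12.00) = -16.62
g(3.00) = -2.95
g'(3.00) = 11.05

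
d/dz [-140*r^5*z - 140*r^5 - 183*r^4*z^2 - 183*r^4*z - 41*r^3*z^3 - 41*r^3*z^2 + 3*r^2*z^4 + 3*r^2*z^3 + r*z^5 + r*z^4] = r*(-140*r^4 - 366*r^3*z - 183*r^3 - 123*r^2*z^2 - 82*r^2*z + 12*r*z^3 + 9*r*z^2 + 5*z^4 + 4*z^3)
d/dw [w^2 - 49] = 2*w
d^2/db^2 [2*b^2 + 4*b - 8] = 4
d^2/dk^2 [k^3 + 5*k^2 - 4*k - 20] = 6*k + 10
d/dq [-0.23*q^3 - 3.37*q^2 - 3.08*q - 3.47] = -0.69*q^2 - 6.74*q - 3.08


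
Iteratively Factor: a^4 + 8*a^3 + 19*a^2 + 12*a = (a + 1)*(a^3 + 7*a^2 + 12*a) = (a + 1)*(a + 4)*(a^2 + 3*a) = (a + 1)*(a + 3)*(a + 4)*(a)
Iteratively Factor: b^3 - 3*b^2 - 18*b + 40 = (b - 5)*(b^2 + 2*b - 8) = (b - 5)*(b + 4)*(b - 2)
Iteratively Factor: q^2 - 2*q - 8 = (q - 4)*(q + 2)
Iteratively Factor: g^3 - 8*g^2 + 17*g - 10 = (g - 1)*(g^2 - 7*g + 10) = (g - 5)*(g - 1)*(g - 2)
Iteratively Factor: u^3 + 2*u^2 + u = (u + 1)*(u^2 + u) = u*(u + 1)*(u + 1)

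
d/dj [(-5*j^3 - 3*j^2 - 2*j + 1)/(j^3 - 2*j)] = (3*j^4 + 24*j^3 + 3*j^2 + 2)/(j^2*(j^4 - 4*j^2 + 4))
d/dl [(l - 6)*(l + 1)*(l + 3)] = 3*l^2 - 4*l - 21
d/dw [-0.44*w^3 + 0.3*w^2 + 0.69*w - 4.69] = -1.32*w^2 + 0.6*w + 0.69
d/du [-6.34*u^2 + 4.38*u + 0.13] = 4.38 - 12.68*u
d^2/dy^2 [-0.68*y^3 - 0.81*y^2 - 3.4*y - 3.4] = -4.08*y - 1.62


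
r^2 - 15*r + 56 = (r - 8)*(r - 7)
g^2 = g^2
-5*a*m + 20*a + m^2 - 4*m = (-5*a + m)*(m - 4)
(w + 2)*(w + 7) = w^2 + 9*w + 14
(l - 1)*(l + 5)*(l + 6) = l^3 + 10*l^2 + 19*l - 30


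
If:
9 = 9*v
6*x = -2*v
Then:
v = 1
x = -1/3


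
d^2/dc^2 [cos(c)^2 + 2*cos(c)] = -2*cos(c) - 2*cos(2*c)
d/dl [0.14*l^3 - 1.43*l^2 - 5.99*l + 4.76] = 0.42*l^2 - 2.86*l - 5.99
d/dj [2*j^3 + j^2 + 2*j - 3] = 6*j^2 + 2*j + 2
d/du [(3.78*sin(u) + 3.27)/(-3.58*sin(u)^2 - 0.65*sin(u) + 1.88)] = (13.5324*sin(u)^2 + 23.4132*sin(u) + 9.2319)*cos(u)/(12.8164*sin(u)^4 + 4.654*sin(u)^3 - 13.0383*sin(u)^2 - 2.444*sin(u) + 3.5344)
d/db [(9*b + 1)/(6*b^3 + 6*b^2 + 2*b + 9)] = (-108*b^3 - 72*b^2 - 12*b + 79)/(36*b^6 + 72*b^5 + 60*b^4 + 132*b^3 + 112*b^2 + 36*b + 81)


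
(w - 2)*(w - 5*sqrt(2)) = w^2 - 5*sqrt(2)*w - 2*w + 10*sqrt(2)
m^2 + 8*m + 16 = (m + 4)^2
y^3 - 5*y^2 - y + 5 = (y - 5)*(y - 1)*(y + 1)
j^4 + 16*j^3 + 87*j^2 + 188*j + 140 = (j + 2)^2*(j + 5)*(j + 7)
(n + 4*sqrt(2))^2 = n^2 + 8*sqrt(2)*n + 32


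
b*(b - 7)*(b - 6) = b^3 - 13*b^2 + 42*b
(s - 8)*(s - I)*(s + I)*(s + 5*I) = s^4 - 8*s^3 + 5*I*s^3 + s^2 - 40*I*s^2 - 8*s + 5*I*s - 40*I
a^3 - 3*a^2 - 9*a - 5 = (a - 5)*(a + 1)^2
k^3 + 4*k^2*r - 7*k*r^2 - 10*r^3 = (k - 2*r)*(k + r)*(k + 5*r)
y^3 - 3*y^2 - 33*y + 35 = (y - 7)*(y - 1)*(y + 5)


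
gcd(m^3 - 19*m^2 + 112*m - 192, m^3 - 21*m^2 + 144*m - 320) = m^2 - 16*m + 64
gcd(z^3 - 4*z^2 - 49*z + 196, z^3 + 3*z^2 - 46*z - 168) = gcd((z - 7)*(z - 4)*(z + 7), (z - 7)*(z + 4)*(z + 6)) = z - 7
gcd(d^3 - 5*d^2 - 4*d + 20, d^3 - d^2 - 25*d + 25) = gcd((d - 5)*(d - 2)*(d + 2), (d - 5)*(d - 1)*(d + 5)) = d - 5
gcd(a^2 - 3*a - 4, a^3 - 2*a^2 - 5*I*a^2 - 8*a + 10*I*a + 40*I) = a - 4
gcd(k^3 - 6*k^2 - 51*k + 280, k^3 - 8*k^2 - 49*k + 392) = k^2 - k - 56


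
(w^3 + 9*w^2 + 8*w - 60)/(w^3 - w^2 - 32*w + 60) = (w + 5)/(w - 5)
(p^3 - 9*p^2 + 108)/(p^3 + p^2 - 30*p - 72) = (p - 6)/(p + 4)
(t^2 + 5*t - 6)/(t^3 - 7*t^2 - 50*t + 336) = (t^2 + 5*t - 6)/(t^3 - 7*t^2 - 50*t + 336)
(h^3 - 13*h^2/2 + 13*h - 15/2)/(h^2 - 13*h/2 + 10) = (h^2 - 4*h + 3)/(h - 4)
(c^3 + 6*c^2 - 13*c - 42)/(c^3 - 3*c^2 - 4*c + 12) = (c + 7)/(c - 2)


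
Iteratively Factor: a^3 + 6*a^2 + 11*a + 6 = (a + 2)*(a^2 + 4*a + 3) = (a + 2)*(a + 3)*(a + 1)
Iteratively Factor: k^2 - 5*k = (k)*(k - 5)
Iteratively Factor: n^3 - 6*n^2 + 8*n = (n)*(n^2 - 6*n + 8) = n*(n - 4)*(n - 2)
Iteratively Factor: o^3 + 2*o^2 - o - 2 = (o + 1)*(o^2 + o - 2) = (o + 1)*(o + 2)*(o - 1)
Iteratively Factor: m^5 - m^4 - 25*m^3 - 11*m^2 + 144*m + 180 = (m + 2)*(m^4 - 3*m^3 - 19*m^2 + 27*m + 90) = (m + 2)*(m + 3)*(m^3 - 6*m^2 - m + 30) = (m + 2)^2*(m + 3)*(m^2 - 8*m + 15) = (m - 5)*(m + 2)^2*(m + 3)*(m - 3)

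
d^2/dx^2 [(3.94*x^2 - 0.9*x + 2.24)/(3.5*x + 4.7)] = 258.5592/(42.875*x^3 + 172.725*x^2 + 231.945*x + 103.823)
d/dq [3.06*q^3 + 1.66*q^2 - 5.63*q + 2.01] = 9.18*q^2 + 3.32*q - 5.63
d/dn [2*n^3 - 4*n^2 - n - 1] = 6*n^2 - 8*n - 1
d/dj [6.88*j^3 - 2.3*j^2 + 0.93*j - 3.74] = 20.64*j^2 - 4.6*j + 0.93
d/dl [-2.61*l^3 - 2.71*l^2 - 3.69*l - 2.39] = -7.83*l^2 - 5.42*l - 3.69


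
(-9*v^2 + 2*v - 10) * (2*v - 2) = -18*v^3 + 22*v^2 - 24*v + 20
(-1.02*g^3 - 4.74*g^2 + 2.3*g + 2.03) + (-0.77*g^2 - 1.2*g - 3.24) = -1.02*g^3 - 5.51*g^2 + 1.1*g - 1.21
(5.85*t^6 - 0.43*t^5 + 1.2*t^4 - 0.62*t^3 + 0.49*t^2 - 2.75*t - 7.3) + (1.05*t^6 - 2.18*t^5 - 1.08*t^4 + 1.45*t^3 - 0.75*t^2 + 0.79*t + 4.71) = 6.9*t^6 - 2.61*t^5 + 0.12*t^4 + 0.83*t^3 - 0.26*t^2 - 1.96*t - 2.59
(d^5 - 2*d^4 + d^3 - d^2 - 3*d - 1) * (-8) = -8*d^5 + 16*d^4 - 8*d^3 + 8*d^2 + 24*d + 8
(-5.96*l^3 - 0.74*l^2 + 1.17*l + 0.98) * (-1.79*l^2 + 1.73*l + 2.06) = 10.6684*l^5 - 8.9862*l^4 - 15.6521*l^3 - 1.2545*l^2 + 4.1056*l + 2.0188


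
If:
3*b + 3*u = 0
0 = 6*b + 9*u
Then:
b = 0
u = 0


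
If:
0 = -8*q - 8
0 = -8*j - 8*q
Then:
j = 1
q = -1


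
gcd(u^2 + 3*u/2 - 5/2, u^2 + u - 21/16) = 1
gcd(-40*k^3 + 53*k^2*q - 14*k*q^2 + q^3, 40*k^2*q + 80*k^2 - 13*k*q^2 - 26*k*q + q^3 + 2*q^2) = 40*k^2 - 13*k*q + q^2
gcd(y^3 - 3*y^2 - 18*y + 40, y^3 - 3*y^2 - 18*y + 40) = y^3 - 3*y^2 - 18*y + 40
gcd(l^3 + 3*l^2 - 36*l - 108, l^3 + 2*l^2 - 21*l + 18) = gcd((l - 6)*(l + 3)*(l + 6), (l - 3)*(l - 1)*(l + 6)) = l + 6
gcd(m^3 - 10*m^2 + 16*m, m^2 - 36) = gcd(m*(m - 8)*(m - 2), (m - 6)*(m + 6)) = 1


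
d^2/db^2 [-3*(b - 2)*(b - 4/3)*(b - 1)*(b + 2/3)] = -36*b^2 + 66*b - 56/3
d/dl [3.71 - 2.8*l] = -2.80000000000000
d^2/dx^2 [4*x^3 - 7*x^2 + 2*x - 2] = 24*x - 14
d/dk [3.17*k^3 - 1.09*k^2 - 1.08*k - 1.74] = 9.51*k^2 - 2.18*k - 1.08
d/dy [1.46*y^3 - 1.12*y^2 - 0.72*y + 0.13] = 4.38*y^2 - 2.24*y - 0.72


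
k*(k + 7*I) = k^2 + 7*I*k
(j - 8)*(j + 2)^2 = j^3 - 4*j^2 - 28*j - 32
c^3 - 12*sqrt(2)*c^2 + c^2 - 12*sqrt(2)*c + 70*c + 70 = (c + 1)*(c - 7*sqrt(2))*(c - 5*sqrt(2))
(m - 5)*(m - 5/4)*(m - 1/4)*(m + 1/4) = m^4 - 25*m^3/4 + 99*m^2/16 + 25*m/64 - 25/64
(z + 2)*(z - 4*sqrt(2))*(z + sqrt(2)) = z^3 - 3*sqrt(2)*z^2 + 2*z^2 - 6*sqrt(2)*z - 8*z - 16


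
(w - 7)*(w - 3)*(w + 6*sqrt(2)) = w^3 - 10*w^2 + 6*sqrt(2)*w^2 - 60*sqrt(2)*w + 21*w + 126*sqrt(2)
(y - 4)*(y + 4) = y^2 - 16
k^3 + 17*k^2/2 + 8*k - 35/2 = (k - 1)*(k + 5/2)*(k + 7)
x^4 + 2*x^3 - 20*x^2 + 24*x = x*(x - 2)^2*(x + 6)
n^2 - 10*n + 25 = (n - 5)^2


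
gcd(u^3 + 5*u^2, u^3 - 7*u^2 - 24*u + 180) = u + 5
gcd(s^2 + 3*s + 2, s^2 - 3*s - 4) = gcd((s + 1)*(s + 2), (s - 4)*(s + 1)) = s + 1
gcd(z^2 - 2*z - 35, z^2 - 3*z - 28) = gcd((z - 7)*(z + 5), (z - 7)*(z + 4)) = z - 7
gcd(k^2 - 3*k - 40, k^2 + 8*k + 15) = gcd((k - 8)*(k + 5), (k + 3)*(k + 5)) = k + 5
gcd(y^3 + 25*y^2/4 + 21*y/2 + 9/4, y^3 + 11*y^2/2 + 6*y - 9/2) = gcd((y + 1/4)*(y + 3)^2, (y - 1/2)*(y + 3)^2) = y^2 + 6*y + 9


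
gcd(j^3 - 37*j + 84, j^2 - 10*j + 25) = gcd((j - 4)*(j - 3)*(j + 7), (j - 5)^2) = 1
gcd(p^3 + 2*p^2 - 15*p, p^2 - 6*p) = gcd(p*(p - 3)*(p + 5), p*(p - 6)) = p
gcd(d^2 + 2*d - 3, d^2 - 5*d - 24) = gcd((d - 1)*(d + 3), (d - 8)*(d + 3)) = d + 3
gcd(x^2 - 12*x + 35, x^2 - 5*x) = x - 5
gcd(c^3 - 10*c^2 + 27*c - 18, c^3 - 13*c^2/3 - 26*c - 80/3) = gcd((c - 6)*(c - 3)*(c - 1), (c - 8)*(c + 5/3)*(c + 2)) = 1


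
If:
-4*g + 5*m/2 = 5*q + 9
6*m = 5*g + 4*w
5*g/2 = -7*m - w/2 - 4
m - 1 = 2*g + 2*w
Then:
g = -2/61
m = -31/61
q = -1237/610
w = -44/61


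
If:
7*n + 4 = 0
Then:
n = -4/7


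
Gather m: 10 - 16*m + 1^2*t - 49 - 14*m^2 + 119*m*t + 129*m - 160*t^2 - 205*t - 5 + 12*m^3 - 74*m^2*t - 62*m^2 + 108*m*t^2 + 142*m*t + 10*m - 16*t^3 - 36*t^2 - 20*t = 12*m^3 + m^2*(-74*t - 76) + m*(108*t^2 + 261*t + 123) - 16*t^3 - 196*t^2 - 224*t - 44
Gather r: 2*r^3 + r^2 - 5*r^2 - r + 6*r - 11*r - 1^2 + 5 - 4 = 2*r^3 - 4*r^2 - 6*r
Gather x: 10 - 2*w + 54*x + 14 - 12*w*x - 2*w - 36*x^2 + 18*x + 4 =-4*w - 36*x^2 + x*(72 - 12*w) + 28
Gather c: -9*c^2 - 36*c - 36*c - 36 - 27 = -9*c^2 - 72*c - 63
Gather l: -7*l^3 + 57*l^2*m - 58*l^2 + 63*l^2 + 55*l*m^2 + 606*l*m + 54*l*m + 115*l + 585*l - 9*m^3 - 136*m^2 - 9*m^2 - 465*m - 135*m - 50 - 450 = -7*l^3 + l^2*(57*m + 5) + l*(55*m^2 + 660*m + 700) - 9*m^3 - 145*m^2 - 600*m - 500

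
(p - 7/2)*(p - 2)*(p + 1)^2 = p^4 - 7*p^3/2 - 3*p^2 + 17*p/2 + 7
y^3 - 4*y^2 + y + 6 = (y - 3)*(y - 2)*(y + 1)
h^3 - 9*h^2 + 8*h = h*(h - 8)*(h - 1)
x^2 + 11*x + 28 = (x + 4)*(x + 7)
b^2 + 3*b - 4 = (b - 1)*(b + 4)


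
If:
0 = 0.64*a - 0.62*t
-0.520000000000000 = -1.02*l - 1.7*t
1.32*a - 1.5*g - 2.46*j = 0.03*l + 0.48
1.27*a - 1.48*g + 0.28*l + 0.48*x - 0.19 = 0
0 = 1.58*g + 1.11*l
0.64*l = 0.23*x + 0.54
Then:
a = 0.01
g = -0.34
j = 0.02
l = 0.49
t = 0.01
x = -0.98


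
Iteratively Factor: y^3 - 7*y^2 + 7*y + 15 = (y + 1)*(y^2 - 8*y + 15) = (y - 3)*(y + 1)*(y - 5)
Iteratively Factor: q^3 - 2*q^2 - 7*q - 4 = (q + 1)*(q^2 - 3*q - 4) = (q - 4)*(q + 1)*(q + 1)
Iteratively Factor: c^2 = (c)*(c)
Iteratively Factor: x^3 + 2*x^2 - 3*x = (x + 3)*(x^2 - x) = (x - 1)*(x + 3)*(x)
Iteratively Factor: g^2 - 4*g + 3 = (g - 1)*(g - 3)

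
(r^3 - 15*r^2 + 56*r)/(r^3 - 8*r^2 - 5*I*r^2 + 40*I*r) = (r - 7)/(r - 5*I)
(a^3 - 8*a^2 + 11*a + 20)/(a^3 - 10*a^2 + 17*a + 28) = (a - 5)/(a - 7)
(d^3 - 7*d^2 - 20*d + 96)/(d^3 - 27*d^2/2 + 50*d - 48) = 2*(d^2 + d - 12)/(2*d^2 - 11*d + 12)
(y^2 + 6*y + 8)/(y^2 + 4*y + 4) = (y + 4)/(y + 2)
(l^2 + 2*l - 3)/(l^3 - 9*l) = (l - 1)/(l*(l - 3))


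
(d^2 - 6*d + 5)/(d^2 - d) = (d - 5)/d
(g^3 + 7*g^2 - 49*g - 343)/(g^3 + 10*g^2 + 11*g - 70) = (g^2 - 49)/(g^2 + 3*g - 10)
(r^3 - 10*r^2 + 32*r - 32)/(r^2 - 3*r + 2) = (r^2 - 8*r + 16)/(r - 1)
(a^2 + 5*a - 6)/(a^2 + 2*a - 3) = (a + 6)/(a + 3)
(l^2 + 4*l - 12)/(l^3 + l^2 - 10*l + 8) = (l + 6)/(l^2 + 3*l - 4)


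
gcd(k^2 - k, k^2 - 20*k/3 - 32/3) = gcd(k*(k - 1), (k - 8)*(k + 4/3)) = 1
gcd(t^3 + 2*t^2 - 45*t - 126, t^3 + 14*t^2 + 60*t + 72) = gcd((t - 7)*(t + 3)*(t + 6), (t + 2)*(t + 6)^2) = t + 6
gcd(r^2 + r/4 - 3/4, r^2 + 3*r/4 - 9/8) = r - 3/4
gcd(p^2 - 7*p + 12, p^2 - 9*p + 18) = p - 3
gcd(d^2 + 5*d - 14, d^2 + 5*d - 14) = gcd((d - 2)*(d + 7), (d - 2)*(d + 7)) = d^2 + 5*d - 14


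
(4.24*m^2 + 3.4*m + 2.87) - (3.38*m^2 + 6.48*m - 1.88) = 0.86*m^2 - 3.08*m + 4.75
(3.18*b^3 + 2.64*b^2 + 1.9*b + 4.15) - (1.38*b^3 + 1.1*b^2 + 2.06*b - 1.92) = 1.8*b^3 + 1.54*b^2 - 0.16*b + 6.07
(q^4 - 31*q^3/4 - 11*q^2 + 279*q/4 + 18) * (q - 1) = q^5 - 35*q^4/4 - 13*q^3/4 + 323*q^2/4 - 207*q/4 - 18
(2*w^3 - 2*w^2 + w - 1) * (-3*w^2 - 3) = -6*w^5 + 6*w^4 - 9*w^3 + 9*w^2 - 3*w + 3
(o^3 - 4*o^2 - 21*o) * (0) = 0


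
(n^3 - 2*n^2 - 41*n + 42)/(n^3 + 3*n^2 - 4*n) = (n^2 - n - 42)/(n*(n + 4))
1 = 1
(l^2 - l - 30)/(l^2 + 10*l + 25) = (l - 6)/(l + 5)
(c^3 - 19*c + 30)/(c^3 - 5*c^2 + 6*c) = (c + 5)/c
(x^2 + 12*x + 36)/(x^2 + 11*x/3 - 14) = 3*(x + 6)/(3*x - 7)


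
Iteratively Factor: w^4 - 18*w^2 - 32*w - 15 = (w + 1)*(w^3 - w^2 - 17*w - 15) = (w + 1)^2*(w^2 - 2*w - 15) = (w - 5)*(w + 1)^2*(w + 3)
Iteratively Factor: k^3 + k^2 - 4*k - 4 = (k - 2)*(k^2 + 3*k + 2) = (k - 2)*(k + 1)*(k + 2)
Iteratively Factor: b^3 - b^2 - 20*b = (b - 5)*(b^2 + 4*b) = (b - 5)*(b + 4)*(b)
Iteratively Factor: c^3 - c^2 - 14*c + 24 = (c - 2)*(c^2 + c - 12) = (c - 3)*(c - 2)*(c + 4)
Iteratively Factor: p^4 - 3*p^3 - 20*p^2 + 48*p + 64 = (p - 4)*(p^3 + p^2 - 16*p - 16) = (p - 4)^2*(p^2 + 5*p + 4) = (p - 4)^2*(p + 1)*(p + 4)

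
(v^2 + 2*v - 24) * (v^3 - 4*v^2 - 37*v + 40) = v^5 - 2*v^4 - 69*v^3 + 62*v^2 + 968*v - 960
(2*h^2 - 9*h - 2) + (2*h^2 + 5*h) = 4*h^2 - 4*h - 2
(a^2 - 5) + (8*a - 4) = a^2 + 8*a - 9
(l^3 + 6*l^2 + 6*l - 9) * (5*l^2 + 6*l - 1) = 5*l^5 + 36*l^4 + 65*l^3 - 15*l^2 - 60*l + 9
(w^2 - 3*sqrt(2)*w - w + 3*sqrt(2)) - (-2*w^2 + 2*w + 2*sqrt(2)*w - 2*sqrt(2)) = 3*w^2 - 5*sqrt(2)*w - 3*w + 5*sqrt(2)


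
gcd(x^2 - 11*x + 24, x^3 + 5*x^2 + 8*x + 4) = 1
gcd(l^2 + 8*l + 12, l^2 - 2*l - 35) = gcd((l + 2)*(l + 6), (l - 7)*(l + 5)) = 1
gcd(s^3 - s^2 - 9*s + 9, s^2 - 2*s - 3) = s - 3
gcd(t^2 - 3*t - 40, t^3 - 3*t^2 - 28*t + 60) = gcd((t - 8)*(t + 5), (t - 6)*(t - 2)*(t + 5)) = t + 5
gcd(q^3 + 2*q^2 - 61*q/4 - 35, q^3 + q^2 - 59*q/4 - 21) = q^2 - q/2 - 14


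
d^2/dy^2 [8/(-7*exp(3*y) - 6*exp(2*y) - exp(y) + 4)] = 8*(-2*(21*exp(2*y) + 12*exp(y) + 1)^2*exp(y) + (63*exp(2*y) + 24*exp(y) + 1)*(7*exp(3*y) + 6*exp(2*y) + exp(y) - 4))*exp(y)/(7*exp(3*y) + 6*exp(2*y) + exp(y) - 4)^3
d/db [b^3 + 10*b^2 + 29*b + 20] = 3*b^2 + 20*b + 29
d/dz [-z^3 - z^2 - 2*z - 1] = -3*z^2 - 2*z - 2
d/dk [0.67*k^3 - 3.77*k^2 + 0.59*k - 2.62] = 2.01*k^2 - 7.54*k + 0.59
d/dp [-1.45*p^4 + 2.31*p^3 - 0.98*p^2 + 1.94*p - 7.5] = -5.8*p^3 + 6.93*p^2 - 1.96*p + 1.94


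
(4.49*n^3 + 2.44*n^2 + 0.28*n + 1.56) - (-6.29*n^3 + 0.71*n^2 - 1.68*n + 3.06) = 10.78*n^3 + 1.73*n^2 + 1.96*n - 1.5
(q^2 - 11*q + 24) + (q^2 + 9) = 2*q^2 - 11*q + 33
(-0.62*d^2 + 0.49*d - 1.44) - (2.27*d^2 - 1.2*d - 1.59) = -2.89*d^2 + 1.69*d + 0.15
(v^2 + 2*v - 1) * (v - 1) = v^3 + v^2 - 3*v + 1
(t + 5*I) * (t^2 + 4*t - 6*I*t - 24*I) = t^3 + 4*t^2 - I*t^2 + 30*t - 4*I*t + 120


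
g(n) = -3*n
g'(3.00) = -3.00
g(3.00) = -9.00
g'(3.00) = -3.00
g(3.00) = -9.00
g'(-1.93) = -3.00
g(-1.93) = 5.79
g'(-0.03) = -3.00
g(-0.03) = 0.09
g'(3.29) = -3.00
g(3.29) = -9.87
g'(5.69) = -3.00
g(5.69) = -17.07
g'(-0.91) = -3.00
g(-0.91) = 2.73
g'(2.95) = -3.00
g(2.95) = -8.85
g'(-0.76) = -3.00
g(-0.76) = 2.28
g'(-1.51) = -3.00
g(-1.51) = 4.53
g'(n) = -3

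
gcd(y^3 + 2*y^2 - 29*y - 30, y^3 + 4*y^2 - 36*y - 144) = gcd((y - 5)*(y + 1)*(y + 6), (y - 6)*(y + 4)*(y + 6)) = y + 6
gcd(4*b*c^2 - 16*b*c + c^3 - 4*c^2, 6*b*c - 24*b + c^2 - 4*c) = c - 4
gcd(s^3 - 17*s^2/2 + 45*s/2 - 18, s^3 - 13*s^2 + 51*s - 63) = s - 3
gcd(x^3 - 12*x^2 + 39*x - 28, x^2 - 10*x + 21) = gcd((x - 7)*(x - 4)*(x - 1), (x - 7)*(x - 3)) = x - 7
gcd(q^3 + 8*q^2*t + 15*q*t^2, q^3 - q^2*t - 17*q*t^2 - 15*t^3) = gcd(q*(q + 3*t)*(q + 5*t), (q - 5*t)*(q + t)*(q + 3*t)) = q + 3*t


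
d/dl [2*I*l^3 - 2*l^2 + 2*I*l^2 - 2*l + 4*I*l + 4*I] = 6*I*l^2 + 4*l*(-1 + I) - 2 + 4*I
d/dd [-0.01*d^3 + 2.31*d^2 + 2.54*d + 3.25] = -0.03*d^2 + 4.62*d + 2.54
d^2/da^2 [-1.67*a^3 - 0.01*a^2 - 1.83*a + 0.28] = -10.02*a - 0.02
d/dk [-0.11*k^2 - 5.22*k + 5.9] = -0.22*k - 5.22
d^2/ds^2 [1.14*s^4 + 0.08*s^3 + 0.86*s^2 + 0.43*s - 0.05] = 13.68*s^2 + 0.48*s + 1.72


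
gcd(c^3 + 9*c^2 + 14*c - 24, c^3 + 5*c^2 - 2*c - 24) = c + 4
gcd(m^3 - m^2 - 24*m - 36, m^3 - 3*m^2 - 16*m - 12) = m^2 - 4*m - 12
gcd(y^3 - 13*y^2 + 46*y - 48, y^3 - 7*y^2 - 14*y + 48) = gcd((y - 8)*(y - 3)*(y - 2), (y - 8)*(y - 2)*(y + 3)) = y^2 - 10*y + 16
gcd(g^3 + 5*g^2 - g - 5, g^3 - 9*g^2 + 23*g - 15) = g - 1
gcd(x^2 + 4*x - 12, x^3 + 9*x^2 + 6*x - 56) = x - 2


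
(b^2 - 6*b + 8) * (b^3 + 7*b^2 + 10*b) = b^5 + b^4 - 24*b^3 - 4*b^2 + 80*b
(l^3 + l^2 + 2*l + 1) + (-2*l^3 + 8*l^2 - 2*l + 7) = -l^3 + 9*l^2 + 8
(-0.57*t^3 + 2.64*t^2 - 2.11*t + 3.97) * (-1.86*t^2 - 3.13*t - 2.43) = 1.0602*t^5 - 3.1263*t^4 - 2.9535*t^3 - 7.1951*t^2 - 7.2988*t - 9.6471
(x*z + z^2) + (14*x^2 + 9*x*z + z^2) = 14*x^2 + 10*x*z + 2*z^2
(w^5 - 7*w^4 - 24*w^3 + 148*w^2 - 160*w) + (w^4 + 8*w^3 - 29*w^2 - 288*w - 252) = w^5 - 6*w^4 - 16*w^3 + 119*w^2 - 448*w - 252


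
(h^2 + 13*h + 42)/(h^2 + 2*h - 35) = (h + 6)/(h - 5)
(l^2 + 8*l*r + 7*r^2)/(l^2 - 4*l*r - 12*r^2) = (-l^2 - 8*l*r - 7*r^2)/(-l^2 + 4*l*r + 12*r^2)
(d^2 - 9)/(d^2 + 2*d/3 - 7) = 3*(d - 3)/(3*d - 7)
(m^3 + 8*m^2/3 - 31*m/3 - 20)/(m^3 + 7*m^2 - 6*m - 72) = (m + 5/3)/(m + 6)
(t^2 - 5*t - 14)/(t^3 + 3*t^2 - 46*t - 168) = (t + 2)/(t^2 + 10*t + 24)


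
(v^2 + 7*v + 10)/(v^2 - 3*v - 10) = (v + 5)/(v - 5)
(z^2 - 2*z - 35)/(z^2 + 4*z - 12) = (z^2 - 2*z - 35)/(z^2 + 4*z - 12)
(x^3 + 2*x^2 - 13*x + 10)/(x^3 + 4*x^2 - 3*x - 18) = (x^2 + 4*x - 5)/(x^2 + 6*x + 9)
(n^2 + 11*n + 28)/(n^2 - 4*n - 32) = (n + 7)/(n - 8)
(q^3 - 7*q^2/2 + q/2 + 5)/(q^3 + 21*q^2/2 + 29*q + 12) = (2*q^3 - 7*q^2 + q + 10)/(2*q^3 + 21*q^2 + 58*q + 24)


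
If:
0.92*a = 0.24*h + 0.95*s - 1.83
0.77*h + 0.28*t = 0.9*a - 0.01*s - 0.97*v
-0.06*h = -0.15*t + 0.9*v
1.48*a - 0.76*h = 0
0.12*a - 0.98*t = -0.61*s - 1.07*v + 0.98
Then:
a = -0.20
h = -0.39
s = 1.83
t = 0.17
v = 0.06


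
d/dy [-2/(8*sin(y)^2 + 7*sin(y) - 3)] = 2*(16*sin(y) + 7)*cos(y)/(8*sin(y)^2 + 7*sin(y) - 3)^2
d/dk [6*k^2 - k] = 12*k - 1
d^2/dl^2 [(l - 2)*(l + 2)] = 2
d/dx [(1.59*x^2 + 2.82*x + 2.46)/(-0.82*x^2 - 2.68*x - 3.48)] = (-1.9488*x^2 - 7.032*x - 3.2208)/(0.6724*x^4 + 4.3952*x^3 + 12.8896*x^2 + 18.6528*x + 12.1104)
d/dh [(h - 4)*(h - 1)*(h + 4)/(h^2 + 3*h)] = (h^4 + 6*h^3 + 13*h^2 - 32*h - 48)/(h^2*(h^2 + 6*h + 9))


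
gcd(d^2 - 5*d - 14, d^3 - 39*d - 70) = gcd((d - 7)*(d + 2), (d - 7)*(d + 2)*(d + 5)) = d^2 - 5*d - 14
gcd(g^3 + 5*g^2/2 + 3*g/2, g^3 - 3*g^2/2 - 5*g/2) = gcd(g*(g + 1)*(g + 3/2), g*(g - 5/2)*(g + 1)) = g^2 + g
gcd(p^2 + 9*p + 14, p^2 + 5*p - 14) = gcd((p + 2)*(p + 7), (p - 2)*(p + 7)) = p + 7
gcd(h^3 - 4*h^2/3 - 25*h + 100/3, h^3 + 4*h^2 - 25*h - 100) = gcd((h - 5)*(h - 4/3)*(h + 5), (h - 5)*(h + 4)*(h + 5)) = h^2 - 25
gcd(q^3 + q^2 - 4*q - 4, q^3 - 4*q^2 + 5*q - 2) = q - 2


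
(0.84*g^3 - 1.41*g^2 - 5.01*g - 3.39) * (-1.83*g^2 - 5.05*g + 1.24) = -1.5372*g^5 - 1.6617*g^4 + 17.3304*g^3 + 29.7558*g^2 + 10.9071*g - 4.2036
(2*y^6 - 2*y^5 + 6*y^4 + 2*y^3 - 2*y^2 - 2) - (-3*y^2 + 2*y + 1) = 2*y^6 - 2*y^5 + 6*y^4 + 2*y^3 + y^2 - 2*y - 3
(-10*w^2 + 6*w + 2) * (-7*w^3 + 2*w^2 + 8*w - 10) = 70*w^5 - 62*w^4 - 82*w^3 + 152*w^2 - 44*w - 20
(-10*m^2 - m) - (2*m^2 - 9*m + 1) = -12*m^2 + 8*m - 1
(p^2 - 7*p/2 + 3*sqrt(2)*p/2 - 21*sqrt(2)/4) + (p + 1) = p^2 - 5*p/2 + 3*sqrt(2)*p/2 - 21*sqrt(2)/4 + 1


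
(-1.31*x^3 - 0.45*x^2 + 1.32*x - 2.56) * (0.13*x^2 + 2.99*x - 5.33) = -0.1703*x^5 - 3.9754*x^4 + 5.8084*x^3 + 6.0125*x^2 - 14.69*x + 13.6448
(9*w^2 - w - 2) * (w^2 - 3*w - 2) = 9*w^4 - 28*w^3 - 17*w^2 + 8*w + 4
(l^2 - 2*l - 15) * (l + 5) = l^3 + 3*l^2 - 25*l - 75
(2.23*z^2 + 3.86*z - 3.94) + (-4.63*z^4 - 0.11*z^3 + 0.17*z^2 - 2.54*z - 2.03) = -4.63*z^4 - 0.11*z^3 + 2.4*z^2 + 1.32*z - 5.97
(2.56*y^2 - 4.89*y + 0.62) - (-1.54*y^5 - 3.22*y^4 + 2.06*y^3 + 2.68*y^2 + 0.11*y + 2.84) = 1.54*y^5 + 3.22*y^4 - 2.06*y^3 - 0.12*y^2 - 5.0*y - 2.22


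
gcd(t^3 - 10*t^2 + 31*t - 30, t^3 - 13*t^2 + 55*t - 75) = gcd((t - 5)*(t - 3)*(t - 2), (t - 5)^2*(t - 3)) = t^2 - 8*t + 15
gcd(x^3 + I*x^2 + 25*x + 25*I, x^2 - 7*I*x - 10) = x - 5*I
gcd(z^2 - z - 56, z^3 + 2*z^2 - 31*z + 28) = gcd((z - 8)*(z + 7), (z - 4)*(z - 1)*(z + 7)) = z + 7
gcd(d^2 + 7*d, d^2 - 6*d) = d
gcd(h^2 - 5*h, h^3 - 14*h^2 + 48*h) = h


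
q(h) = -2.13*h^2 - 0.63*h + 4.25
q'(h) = -4.26*h - 0.63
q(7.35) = -115.45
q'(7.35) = -31.94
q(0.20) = 4.04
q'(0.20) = -1.48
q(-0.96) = 2.89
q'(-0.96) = 3.46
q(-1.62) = -0.32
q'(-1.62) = 6.27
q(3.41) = -22.67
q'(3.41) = -15.16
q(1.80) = -3.79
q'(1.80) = -8.30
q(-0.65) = 3.76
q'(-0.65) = 2.14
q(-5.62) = -59.48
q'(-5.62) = 23.31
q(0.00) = 4.25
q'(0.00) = -0.63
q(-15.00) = -465.55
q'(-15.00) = 63.27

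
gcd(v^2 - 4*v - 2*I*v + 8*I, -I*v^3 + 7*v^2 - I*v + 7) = 1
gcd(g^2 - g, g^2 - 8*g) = g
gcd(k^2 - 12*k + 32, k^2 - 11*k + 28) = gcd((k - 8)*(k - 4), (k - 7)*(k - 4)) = k - 4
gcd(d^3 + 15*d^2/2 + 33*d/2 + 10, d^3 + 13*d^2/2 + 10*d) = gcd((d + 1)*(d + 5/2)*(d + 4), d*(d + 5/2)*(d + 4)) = d^2 + 13*d/2 + 10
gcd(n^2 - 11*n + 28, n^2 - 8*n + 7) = n - 7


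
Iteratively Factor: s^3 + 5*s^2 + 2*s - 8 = (s + 2)*(s^2 + 3*s - 4) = (s + 2)*(s + 4)*(s - 1)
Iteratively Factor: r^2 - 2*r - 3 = (r - 3)*(r + 1)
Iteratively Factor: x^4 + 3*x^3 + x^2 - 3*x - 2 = (x + 1)*(x^3 + 2*x^2 - x - 2) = (x - 1)*(x + 1)*(x^2 + 3*x + 2) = (x - 1)*(x + 1)^2*(x + 2)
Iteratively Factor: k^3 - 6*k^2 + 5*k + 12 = (k - 4)*(k^2 - 2*k - 3) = (k - 4)*(k + 1)*(k - 3)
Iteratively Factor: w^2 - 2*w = (w - 2)*(w)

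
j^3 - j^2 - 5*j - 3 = (j - 3)*(j + 1)^2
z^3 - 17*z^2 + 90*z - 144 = (z - 8)*(z - 6)*(z - 3)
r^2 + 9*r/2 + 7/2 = (r + 1)*(r + 7/2)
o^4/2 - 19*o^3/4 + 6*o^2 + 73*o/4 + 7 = (o/2 + 1/2)*(o - 7)*(o - 4)*(o + 1/2)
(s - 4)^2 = s^2 - 8*s + 16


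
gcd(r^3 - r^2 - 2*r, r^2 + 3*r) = r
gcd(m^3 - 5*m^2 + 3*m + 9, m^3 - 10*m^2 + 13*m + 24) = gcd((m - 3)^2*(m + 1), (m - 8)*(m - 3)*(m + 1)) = m^2 - 2*m - 3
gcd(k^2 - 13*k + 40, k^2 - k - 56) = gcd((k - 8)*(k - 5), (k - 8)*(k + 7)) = k - 8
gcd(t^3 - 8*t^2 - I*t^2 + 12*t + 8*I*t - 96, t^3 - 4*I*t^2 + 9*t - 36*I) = t^2 - I*t + 12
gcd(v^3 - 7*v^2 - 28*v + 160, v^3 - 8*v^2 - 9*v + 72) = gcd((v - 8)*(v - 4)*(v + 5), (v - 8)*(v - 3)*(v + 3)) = v - 8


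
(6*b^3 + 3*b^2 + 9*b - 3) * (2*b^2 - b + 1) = 12*b^5 + 21*b^3 - 12*b^2 + 12*b - 3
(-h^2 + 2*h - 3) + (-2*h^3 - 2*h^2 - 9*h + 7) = -2*h^3 - 3*h^2 - 7*h + 4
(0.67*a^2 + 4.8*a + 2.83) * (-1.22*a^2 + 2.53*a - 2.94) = -0.8174*a^4 - 4.1609*a^3 + 6.7216*a^2 - 6.9521*a - 8.3202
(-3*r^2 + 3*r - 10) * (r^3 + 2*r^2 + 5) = -3*r^5 - 3*r^4 - 4*r^3 - 35*r^2 + 15*r - 50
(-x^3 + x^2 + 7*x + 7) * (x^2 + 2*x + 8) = -x^5 - x^4 + x^3 + 29*x^2 + 70*x + 56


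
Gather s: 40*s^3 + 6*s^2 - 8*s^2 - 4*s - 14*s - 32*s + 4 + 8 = 40*s^3 - 2*s^2 - 50*s + 12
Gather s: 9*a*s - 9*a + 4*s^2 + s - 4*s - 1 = -9*a + 4*s^2 + s*(9*a - 3) - 1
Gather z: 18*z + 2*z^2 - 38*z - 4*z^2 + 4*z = -2*z^2 - 16*z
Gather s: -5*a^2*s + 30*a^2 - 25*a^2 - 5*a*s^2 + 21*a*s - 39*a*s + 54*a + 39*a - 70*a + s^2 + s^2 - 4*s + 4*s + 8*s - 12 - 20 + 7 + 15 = 5*a^2 + 23*a + s^2*(2 - 5*a) + s*(-5*a^2 - 18*a + 8) - 10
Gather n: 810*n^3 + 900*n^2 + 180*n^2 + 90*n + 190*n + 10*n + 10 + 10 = 810*n^3 + 1080*n^2 + 290*n + 20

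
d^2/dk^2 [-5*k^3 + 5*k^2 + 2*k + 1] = 10 - 30*k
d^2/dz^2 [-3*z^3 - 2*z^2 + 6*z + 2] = -18*z - 4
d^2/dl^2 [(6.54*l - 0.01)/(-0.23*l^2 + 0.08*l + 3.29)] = ((0.46*l - 0.08)*(0.92*l - 0.16)*(6.54*l - 0.01) + (9.0252*l - 1.051)*(-0.23*l^2 + 0.08*l + 3.29))/(-0.23*l^2 + 0.08*l + 3.29)^3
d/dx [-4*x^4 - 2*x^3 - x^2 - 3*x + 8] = -16*x^3 - 6*x^2 - 2*x - 3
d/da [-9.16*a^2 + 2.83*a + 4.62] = 2.83 - 18.32*a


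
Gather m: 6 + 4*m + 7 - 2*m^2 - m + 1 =-2*m^2 + 3*m + 14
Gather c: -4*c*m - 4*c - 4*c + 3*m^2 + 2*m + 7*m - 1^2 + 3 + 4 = c*(-4*m - 8) + 3*m^2 + 9*m + 6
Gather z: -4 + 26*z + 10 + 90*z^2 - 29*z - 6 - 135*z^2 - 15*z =-45*z^2 - 18*z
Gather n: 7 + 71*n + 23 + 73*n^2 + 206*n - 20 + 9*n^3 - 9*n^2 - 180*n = 9*n^3 + 64*n^2 + 97*n + 10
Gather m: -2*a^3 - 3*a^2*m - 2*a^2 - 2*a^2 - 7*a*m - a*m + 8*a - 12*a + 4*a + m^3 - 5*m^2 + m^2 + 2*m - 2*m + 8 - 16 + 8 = -2*a^3 - 4*a^2 + m^3 - 4*m^2 + m*(-3*a^2 - 8*a)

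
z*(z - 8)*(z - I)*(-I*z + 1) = -I*z^4 + 8*I*z^3 - I*z^2 + 8*I*z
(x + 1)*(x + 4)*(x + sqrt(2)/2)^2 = x^4 + sqrt(2)*x^3 + 5*x^3 + 9*x^2/2 + 5*sqrt(2)*x^2 + 5*x/2 + 4*sqrt(2)*x + 2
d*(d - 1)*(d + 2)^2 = d^4 + 3*d^3 - 4*d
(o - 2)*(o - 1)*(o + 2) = o^3 - o^2 - 4*o + 4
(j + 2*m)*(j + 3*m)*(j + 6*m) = j^3 + 11*j^2*m + 36*j*m^2 + 36*m^3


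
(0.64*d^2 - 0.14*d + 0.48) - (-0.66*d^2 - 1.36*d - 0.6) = 1.3*d^2 + 1.22*d + 1.08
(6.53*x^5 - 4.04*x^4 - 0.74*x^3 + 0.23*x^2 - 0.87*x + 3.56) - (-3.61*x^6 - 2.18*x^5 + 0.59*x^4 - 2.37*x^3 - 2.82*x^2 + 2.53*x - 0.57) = 3.61*x^6 + 8.71*x^5 - 4.63*x^4 + 1.63*x^3 + 3.05*x^2 - 3.4*x + 4.13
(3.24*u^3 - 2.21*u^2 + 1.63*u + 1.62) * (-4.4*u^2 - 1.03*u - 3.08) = -14.256*u^5 + 6.3868*u^4 - 14.8749*u^3 - 2.0001*u^2 - 6.689*u - 4.9896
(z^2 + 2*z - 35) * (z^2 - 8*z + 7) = z^4 - 6*z^3 - 44*z^2 + 294*z - 245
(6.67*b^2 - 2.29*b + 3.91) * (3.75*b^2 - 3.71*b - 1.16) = 25.0125*b^4 - 33.3332*b^3 + 15.4212*b^2 - 11.8497*b - 4.5356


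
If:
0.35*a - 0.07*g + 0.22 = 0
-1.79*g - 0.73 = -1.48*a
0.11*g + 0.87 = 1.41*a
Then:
No Solution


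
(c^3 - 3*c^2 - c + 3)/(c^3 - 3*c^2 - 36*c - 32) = (c^2 - 4*c + 3)/(c^2 - 4*c - 32)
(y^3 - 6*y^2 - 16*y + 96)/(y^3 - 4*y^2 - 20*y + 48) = (y - 4)/(y - 2)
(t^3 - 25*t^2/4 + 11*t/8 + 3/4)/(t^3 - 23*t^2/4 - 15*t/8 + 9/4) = (4*t + 1)/(4*t + 3)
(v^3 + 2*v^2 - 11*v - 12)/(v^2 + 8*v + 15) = (v^3 + 2*v^2 - 11*v - 12)/(v^2 + 8*v + 15)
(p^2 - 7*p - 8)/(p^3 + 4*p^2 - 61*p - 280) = (p + 1)/(p^2 + 12*p + 35)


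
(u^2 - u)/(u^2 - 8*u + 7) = u/(u - 7)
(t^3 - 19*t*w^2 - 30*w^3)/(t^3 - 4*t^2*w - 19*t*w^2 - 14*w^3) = (t^2 - 2*t*w - 15*w^2)/(t^2 - 6*t*w - 7*w^2)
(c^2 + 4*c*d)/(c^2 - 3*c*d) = (c + 4*d)/(c - 3*d)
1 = 1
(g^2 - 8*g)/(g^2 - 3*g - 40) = g/(g + 5)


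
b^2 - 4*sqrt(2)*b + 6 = (b - 3*sqrt(2))*(b - sqrt(2))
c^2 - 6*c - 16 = (c - 8)*(c + 2)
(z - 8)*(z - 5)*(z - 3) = z^3 - 16*z^2 + 79*z - 120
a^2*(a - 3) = a^3 - 3*a^2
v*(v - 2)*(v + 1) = v^3 - v^2 - 2*v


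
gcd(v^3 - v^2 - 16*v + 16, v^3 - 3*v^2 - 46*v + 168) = v - 4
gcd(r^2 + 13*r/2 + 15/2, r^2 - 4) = 1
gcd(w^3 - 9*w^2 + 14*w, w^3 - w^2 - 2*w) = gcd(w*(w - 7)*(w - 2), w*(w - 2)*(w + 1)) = w^2 - 2*w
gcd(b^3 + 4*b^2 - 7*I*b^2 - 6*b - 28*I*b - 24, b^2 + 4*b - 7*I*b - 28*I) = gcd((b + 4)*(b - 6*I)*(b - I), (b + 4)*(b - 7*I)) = b + 4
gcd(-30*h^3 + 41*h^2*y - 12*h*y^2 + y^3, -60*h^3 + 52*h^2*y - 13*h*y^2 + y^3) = 30*h^2 - 11*h*y + y^2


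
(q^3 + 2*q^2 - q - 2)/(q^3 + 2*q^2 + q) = (q^2 + q - 2)/(q*(q + 1))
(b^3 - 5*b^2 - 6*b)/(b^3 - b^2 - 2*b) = (b - 6)/(b - 2)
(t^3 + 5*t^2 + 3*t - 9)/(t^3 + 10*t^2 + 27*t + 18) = (t^2 + 2*t - 3)/(t^2 + 7*t + 6)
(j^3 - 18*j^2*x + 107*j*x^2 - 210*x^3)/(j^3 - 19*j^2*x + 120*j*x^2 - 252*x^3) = (-j + 5*x)/(-j + 6*x)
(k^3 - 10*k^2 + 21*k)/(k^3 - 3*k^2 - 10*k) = (-k^2 + 10*k - 21)/(-k^2 + 3*k + 10)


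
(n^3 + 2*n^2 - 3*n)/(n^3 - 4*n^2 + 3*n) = (n + 3)/(n - 3)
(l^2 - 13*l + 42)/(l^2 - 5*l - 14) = (l - 6)/(l + 2)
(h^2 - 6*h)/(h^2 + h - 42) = h/(h + 7)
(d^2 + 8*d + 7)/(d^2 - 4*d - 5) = (d + 7)/(d - 5)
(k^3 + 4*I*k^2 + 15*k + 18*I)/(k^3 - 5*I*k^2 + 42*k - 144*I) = (k + I)/(k - 8*I)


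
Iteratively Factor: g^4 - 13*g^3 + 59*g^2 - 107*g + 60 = (g - 1)*(g^3 - 12*g^2 + 47*g - 60) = (g - 3)*(g - 1)*(g^2 - 9*g + 20) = (g - 4)*(g - 3)*(g - 1)*(g - 5)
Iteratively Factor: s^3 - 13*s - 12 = (s + 1)*(s^2 - s - 12) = (s - 4)*(s + 1)*(s + 3)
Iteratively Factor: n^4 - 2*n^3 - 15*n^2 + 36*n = (n)*(n^3 - 2*n^2 - 15*n + 36) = n*(n - 3)*(n^2 + n - 12) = n*(n - 3)^2*(n + 4)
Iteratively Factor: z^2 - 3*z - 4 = (z + 1)*(z - 4)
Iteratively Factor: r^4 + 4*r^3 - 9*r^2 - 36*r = (r + 4)*(r^3 - 9*r) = (r - 3)*(r + 4)*(r^2 + 3*r) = r*(r - 3)*(r + 4)*(r + 3)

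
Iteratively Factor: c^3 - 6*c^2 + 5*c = (c - 5)*(c^2 - c) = c*(c - 5)*(c - 1)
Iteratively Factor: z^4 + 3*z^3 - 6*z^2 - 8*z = (z)*(z^3 + 3*z^2 - 6*z - 8) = z*(z - 2)*(z^2 + 5*z + 4) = z*(z - 2)*(z + 1)*(z + 4)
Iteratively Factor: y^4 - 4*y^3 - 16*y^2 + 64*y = (y - 4)*(y^3 - 16*y) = (y - 4)*(y + 4)*(y^2 - 4*y) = (y - 4)^2*(y + 4)*(y)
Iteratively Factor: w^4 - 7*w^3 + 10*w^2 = (w - 2)*(w^3 - 5*w^2) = (w - 5)*(w - 2)*(w^2) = w*(w - 5)*(w - 2)*(w)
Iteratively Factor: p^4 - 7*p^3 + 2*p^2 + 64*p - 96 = (p - 4)*(p^3 - 3*p^2 - 10*p + 24) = (p - 4)^2*(p^2 + p - 6) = (p - 4)^2*(p - 2)*(p + 3)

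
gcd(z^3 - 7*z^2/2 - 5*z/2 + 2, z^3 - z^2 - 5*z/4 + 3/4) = z^2 + z/2 - 1/2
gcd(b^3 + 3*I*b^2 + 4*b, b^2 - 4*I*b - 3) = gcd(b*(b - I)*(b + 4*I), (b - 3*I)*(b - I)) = b - I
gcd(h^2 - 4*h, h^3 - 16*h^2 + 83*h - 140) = h - 4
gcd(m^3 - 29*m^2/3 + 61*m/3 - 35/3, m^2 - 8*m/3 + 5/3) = m^2 - 8*m/3 + 5/3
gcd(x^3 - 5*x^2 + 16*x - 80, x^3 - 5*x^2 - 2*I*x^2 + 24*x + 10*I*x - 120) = x^2 + x*(-5 + 4*I) - 20*I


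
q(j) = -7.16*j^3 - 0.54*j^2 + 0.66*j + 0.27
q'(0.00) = 0.66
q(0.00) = 0.27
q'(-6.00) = -766.14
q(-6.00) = 1523.43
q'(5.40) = -631.53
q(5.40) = -1139.35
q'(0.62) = -8.27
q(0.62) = -1.23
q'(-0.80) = -12.22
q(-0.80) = 3.06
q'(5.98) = -773.93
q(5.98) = -1546.24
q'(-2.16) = -97.22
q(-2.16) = 68.48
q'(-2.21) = -101.86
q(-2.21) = 73.46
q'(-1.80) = -66.99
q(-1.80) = 39.09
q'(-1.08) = -23.23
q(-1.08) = 7.95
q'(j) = -21.48*j^2 - 1.08*j + 0.66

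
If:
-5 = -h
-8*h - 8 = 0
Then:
No Solution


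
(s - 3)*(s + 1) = s^2 - 2*s - 3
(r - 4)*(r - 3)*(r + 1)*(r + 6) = r^4 - 31*r^2 + 42*r + 72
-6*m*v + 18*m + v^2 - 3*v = (-6*m + v)*(v - 3)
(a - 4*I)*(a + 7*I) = a^2 + 3*I*a + 28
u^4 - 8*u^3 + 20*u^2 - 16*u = u*(u - 4)*(u - 2)^2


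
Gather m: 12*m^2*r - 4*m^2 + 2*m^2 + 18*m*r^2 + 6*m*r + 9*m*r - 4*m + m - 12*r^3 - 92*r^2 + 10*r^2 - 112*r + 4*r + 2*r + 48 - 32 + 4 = m^2*(12*r - 2) + m*(18*r^2 + 15*r - 3) - 12*r^3 - 82*r^2 - 106*r + 20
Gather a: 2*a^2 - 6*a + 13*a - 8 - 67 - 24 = 2*a^2 + 7*a - 99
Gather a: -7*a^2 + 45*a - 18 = -7*a^2 + 45*a - 18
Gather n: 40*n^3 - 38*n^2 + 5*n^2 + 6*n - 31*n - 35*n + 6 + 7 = 40*n^3 - 33*n^2 - 60*n + 13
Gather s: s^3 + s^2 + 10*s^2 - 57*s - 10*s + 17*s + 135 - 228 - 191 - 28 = s^3 + 11*s^2 - 50*s - 312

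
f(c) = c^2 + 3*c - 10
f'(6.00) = 15.00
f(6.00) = 44.00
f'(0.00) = 3.00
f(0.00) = -10.00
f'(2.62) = 8.24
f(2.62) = 4.72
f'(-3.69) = -4.38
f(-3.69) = -7.45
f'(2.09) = 7.18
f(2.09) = 0.64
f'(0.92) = 4.84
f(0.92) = -6.39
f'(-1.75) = -0.50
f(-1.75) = -12.19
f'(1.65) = 6.30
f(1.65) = -2.33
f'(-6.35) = -9.70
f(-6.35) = 11.27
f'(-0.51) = 1.98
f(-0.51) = -11.27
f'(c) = 2*c + 3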